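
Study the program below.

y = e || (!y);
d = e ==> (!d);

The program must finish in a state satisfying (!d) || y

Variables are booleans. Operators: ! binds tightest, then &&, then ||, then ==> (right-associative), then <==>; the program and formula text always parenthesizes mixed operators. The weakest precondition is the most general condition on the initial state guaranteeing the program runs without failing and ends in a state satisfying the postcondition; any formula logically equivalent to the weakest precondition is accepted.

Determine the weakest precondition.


Working backward. After the program, (!d) || y must hold.
Before d := e ==> (!d): (!(e ==> (!d))) || y
Before y := e || (!y): (!(e ==> (!d))) || e || (!y)
Answer: WP = (!(e ==> (!d))) || e || (!y)


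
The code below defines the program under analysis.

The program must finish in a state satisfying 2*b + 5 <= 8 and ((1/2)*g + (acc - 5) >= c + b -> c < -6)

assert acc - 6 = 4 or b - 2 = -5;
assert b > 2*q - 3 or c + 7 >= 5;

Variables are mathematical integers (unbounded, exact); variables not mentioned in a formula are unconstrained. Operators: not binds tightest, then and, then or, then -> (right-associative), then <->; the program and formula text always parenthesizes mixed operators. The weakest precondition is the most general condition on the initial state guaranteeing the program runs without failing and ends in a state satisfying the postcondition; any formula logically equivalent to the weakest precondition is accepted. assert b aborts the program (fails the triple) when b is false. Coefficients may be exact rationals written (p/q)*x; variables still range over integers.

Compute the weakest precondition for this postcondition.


Working backward. After the program, the postcondition 2*b + 5 <= 8 and ((1/2)*g + (acc - 5) >= c + b -> c < -6) must hold; in canonical form it is 2*b <= 3 and (acc + (1/2)*g >= b + c + 5 -> c < -6).
Before assert b > 2*q - 3 or c + 7 >= 5: (b > 2*q - 3 or c >= -2) and 2*b <= 3 and (acc + (1/2)*g >= b + c + 5 -> c < -6)
Before assert acc - 6 = 4 or b - 2 = -5: (acc = 10 or b = -3) and (b > 2*q - 3 or c >= -2) and 2*b <= 3 and (acc + (1/2)*g >= b + c + 5 -> c < -6)
Answer: WP = (acc = 10 or b = -3) and (b > 2*q - 3 or c >= -2) and 2*b <= 3 and (acc + (1/2)*g >= b + c + 5 -> c < -6)


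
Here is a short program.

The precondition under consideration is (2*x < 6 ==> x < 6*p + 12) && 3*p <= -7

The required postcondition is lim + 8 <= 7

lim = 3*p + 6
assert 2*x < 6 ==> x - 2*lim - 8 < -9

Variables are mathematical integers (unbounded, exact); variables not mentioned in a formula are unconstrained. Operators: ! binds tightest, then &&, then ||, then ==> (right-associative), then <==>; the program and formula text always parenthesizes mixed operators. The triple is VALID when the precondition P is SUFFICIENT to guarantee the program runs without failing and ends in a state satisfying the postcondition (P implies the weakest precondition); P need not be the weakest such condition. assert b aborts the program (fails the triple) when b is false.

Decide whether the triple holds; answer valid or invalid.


Working backward. After the program, the postcondition lim + 8 <= 7 must hold; in canonical form it is lim <= -1.
Before assert 2*x < 6 ==> x - 2*lim - 8 < -9: (2*x < 6 ==> x < 2*lim - 1) && lim <= -1
Before lim := 3*p + 6: (2*x < 6 ==> x < 6*p + 11) && 3*p <= -7
The weakest precondition is (2*x < 6 ==> x < 6*p + 11) && 3*p <= -7.
Check whether (2*x < 6 ==> x < 6*p + 12) && 3*p <= -7 implies it.
Countermodel: at the initial state p = -3, x = -7, the precondition holds but the weakest precondition fails.
Answer: invalid


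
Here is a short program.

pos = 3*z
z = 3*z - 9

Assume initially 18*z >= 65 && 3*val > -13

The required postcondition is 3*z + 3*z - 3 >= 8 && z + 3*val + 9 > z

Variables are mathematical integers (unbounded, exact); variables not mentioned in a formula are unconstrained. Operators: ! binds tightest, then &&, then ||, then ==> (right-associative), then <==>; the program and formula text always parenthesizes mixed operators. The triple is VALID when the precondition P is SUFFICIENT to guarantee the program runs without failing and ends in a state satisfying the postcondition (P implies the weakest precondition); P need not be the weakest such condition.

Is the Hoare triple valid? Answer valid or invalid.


Working backward. After the program, the postcondition 3*z + 3*z - 3 >= 8 && z + 3*val + 9 > z must hold; in canonical form it is 6*z >= 11 && 3*val > -9.
Before z := 3*z - 9: 18*z >= 65 && 3*val > -9
Before pos := 3*z: 18*z >= 65 && 3*val > -9
The weakest precondition is 18*z >= 65 && 3*val > -9.
Check whether 18*z >= 65 && 3*val > -13 implies it.
Countermodel: at the initial state val = -4, z = 4, the precondition holds but the weakest precondition fails.
Answer: invalid


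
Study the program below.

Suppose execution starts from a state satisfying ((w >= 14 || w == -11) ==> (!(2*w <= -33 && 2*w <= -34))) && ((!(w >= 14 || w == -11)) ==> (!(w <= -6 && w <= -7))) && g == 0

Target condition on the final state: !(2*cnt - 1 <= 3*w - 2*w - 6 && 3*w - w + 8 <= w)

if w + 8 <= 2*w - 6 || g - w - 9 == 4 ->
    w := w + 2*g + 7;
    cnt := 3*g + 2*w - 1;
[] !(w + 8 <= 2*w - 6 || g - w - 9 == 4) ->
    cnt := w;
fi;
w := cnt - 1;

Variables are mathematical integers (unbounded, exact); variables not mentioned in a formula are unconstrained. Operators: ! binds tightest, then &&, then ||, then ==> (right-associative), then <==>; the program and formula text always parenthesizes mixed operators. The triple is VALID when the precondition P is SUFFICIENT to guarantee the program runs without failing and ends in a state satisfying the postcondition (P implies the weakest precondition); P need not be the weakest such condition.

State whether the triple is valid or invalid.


Working backward. After the program, the postcondition !(2*cnt - 1 <= 3*w - 2*w - 6 && 3*w - w + 8 <= w) must hold; in canonical form it is !(2*cnt <= w - 5 && w <= -8).
Before w := cnt - 1: !(cnt <= -6 && cnt <= -7)
Then branch requires !(7*g + 2*w <= -19 && 7*g + 2*w <= -20); else branch requires !(w <= -6 && w <= -7).
Before the if: ((w >= 14 || g == w + 13) ==> (!(7*g + 2*w <= -19 && 7*g + 2*w <= -20))) && ((!(w >= 14 || g == w + 13)) ==> (!(w <= -6 && w <= -7)))
The weakest precondition is ((w >= 14 || g == w + 13) ==> (!(7*g + 2*w <= -19 && 7*g + 2*w <= -20))) && ((!(w >= 14 || g == w + 13)) ==> (!(w <= -6 && w <= -7))).
Check whether ((w >= 14 || w == -11) ==> (!(2*w <= -33 && 2*w <= -34))) && ((!(w >= 14 || w == -11)) ==> (!(w <= -6 && w <= -7))) && g == 0 implies it.
Countermodel: at the initial state g = 0, w = -11, the precondition holds but the weakest precondition fails.
Answer: invalid


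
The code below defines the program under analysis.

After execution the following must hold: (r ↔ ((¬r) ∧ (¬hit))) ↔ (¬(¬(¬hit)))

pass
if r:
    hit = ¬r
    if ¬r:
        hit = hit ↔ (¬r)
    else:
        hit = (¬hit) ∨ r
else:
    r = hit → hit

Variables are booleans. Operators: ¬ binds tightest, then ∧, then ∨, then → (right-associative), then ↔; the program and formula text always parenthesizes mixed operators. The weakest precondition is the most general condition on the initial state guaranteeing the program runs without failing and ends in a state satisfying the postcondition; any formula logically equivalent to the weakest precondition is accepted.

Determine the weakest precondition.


Working backward. After the program, the postcondition (r ↔ ((¬r) ∧ (¬hit))) ↔ (¬(¬(¬hit))) must hold; in canonical form it is (r ↔ ((¬r) ∧ (¬hit))) ↔ (¬hit).
Then branch requires ((¬r) → r) ∧ (r → ((r ↔ (¬r)) ↔ (¬r))); else branch requires hit.
Before the if: (r → (((¬r) → r) ∧ (r → ((r ↔ (¬r)) ↔ (¬r))))) ∧ ((¬r) → hit)
Before skip: (r → (((¬r) → r) ∧ (r → ((r ↔ (¬r)) ↔ (¬r))))) ∧ ((¬r) → hit)
Answer: WP = (r → (((¬r) → r) ∧ (r → ((r ↔ (¬r)) ↔ (¬r))))) ∧ ((¬r) → hit)


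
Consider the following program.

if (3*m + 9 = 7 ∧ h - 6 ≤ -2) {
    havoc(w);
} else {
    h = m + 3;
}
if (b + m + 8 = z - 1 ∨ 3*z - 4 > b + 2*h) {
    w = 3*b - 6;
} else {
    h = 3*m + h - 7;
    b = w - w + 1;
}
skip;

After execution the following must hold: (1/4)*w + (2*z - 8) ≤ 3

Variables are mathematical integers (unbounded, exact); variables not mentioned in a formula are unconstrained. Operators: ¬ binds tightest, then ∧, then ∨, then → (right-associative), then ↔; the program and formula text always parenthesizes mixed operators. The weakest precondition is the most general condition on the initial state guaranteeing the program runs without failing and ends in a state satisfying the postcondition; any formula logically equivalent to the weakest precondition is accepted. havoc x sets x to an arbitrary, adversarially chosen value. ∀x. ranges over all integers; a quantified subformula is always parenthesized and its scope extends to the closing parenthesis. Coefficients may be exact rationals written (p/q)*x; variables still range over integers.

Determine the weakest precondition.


Working backward. After the program, the postcondition (1/4)*w + (2*z - 8) ≤ 3 must hold; in canonical form it is (1/4)*w + 2*z ≤ 11.
Before skip: (1/4)*w + 2*z ≤ 11
Then branch requires (3/4)*b + 2*z ≤ 25/2; else branch requires (1/4)*w + 2*z ≤ 11.
Before the if: ((b + m = z - 9 ∨ 3*z > b + 2*h + 4) → (3/4)*b + 2*z ≤ 25/2) ∧ ((¬(b + m = z - 9 ∨ 3*z > b + 2*h + 4)) → (1/4)*w + 2*z ≤ 11)
Then branch requires ∀w_1. (((b + m = z - 9 ∨ 3*z > b + 2*h + 4) → (3/4)*b + 2*z ≤ 25/2) ∧ ((¬(b + m = z - 9 ∨ 3*z > b + 2*h + 4)) → (1/4)*w_1 + 2*z ≤ 11)); else branch requires ((b + m = z - 9 ∨ 3*z > b + 2*m + 10) → (3/4)*b + 2*z ≤ 25/2) ∧ ((¬(b + m = z - 9 ∨ 3*z > b + 2*m + 10)) → (1/4)*w + 2*z ≤ 11).
Before the if: ((3*m = -2 ∧ h ≤ 4) → (∀w_1. (((b + m = z - 9 ∨ 3*z > b + 2*h + 4) → (3/4)*b + 2*z ≤ 25/2) ∧ ((¬(b + m = z - 9 ∨ 3*z > b + 2*h + 4)) → (1/4)*w_1 + 2*z ≤ 11)))) ∧ ((¬(3*m = -2 ∧ h ≤ 4)) → (((b + m = z - 9 ∨ 3*z > b + 2*m + 10) → (3/4)*b + 2*z ≤ 25/2) ∧ ((¬(b + m = z - 9 ∨ 3*z > b + 2*m + 10)) → (1/4)*w + 2*z ≤ 11)))
Answer: WP = ((3*m = -2 ∧ h ≤ 4) → (∀w_1. (((b + m = z - 9 ∨ 3*z > b + 2*h + 4) → (3/4)*b + 2*z ≤ 25/2) ∧ ((¬(b + m = z - 9 ∨ 3*z > b + 2*h + 4)) → (1/4)*w_1 + 2*z ≤ 11)))) ∧ ((¬(3*m = -2 ∧ h ≤ 4)) → (((b + m = z - 9 ∨ 3*z > b + 2*m + 10) → (3/4)*b + 2*z ≤ 25/2) ∧ ((¬(b + m = z - 9 ∨ 3*z > b + 2*m + 10)) → (1/4)*w + 2*z ≤ 11)))


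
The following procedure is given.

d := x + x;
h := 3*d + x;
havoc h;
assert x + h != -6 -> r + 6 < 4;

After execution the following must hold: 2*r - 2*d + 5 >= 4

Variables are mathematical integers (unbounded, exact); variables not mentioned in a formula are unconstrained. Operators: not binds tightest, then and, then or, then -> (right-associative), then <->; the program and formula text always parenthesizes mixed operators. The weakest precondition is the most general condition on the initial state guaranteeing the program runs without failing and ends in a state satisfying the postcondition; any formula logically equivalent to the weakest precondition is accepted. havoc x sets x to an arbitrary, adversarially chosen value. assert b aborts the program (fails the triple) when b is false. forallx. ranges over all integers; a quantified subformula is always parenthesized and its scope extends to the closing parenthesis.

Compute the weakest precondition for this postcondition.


Working backward. After the program, the postcondition 2*r - 2*d + 5 >= 4 must hold; in canonical form it is 2*r >= 2*d - 1.
Before assert x + h != -6 -> r + 6 < 4: (h + x != -6 -> r < -2) and 2*r >= 2*d - 1
Before havoc h: forall h_1. ((h_1 + x != -6 -> r < -2) and 2*r >= 2*d - 1)
Before h := 3*d + x: forall h_1. ((h_1 + x != -6 -> r < -2) and 2*r >= 2*d - 1)
Before d := x + x: forall h_1. ((h_1 + x != -6 -> r < -2) and 2*r >= 4*x - 1)
Answer: WP = forall h_1. ((h_1 + x != -6 -> r < -2) and 2*r >= 4*x - 1)


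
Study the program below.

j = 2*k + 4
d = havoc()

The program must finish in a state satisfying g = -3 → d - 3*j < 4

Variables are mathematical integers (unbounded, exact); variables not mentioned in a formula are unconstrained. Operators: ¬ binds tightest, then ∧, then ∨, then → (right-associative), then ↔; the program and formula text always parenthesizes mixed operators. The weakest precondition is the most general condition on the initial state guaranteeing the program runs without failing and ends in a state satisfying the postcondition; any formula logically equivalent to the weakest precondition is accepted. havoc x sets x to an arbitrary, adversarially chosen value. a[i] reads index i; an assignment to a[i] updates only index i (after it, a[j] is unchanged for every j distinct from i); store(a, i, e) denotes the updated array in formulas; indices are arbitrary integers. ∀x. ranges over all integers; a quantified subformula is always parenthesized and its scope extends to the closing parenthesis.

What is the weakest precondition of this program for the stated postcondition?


Working backward. After the program, the postcondition g = -3 → d - 3*j < 4 must hold; in canonical form it is g = -3 → d < 3*j + 4.
Before havoc d: ∀d_1. (g = -3 → d_1 < 3*j + 4)
Before j := 2*k + 4: ∀d_1. (g = -3 → d_1 < 6*k + 16)
Answer: WP = ∀d_1. (g = -3 → d_1 < 6*k + 16)


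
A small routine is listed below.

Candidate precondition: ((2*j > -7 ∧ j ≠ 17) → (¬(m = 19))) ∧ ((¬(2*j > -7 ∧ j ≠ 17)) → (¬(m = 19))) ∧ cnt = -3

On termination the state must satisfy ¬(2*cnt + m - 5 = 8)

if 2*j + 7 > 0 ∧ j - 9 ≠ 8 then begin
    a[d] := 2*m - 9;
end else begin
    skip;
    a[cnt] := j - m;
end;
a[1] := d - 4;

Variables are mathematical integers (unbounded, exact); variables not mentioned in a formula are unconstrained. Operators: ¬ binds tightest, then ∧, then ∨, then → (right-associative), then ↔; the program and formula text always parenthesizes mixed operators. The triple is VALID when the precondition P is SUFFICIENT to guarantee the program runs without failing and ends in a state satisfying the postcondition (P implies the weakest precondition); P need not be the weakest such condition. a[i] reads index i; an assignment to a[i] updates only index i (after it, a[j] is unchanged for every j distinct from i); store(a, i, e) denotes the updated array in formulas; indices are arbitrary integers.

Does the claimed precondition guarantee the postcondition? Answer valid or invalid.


Working backward. After the program, the postcondition ¬(2*cnt + m - 5 = 8) must hold; in canonical form it is ¬(2*cnt + m = 13).
Before a[1] := d - 4: ¬(2*cnt + m = 13)
Then branch requires ¬(2*cnt + m = 13); else branch requires ¬(2*cnt + m = 13).
Before the if: ((2*j > -7 ∧ j ≠ 17) → (¬(2*cnt + m = 13))) ∧ ((¬(2*j > -7 ∧ j ≠ 17)) → (¬(2*cnt + m = 13)))
The weakest precondition is ((2*j > -7 ∧ j ≠ 17) → (¬(2*cnt + m = 13))) ∧ ((¬(2*j > -7 ∧ j ≠ 17)) → (¬(2*cnt + m = 13))).
Check whether ((2*j > -7 ∧ j ≠ 17) → (¬(m = 19))) ∧ ((¬(2*j > -7 ∧ j ≠ 17)) → (¬(m = 19))) ∧ cnt = -3 implies it.
Every state satisfying the precondition satisfies the weakest precondition: the implication holds.
Answer: valid


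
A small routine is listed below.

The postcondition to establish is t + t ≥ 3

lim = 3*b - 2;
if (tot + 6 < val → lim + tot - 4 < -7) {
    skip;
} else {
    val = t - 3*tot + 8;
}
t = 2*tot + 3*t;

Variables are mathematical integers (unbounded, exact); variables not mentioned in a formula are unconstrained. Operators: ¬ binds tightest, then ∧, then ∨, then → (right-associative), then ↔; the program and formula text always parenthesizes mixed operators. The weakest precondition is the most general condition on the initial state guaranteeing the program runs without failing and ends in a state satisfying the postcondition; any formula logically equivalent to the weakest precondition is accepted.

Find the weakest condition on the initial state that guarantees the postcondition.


Working backward. After the program, the postcondition t + t ≥ 3 must hold; in canonical form it is 2*t ≥ 3.
Before t := 2*tot + 3*t: 6*t + 4*tot ≥ 3
Then branch requires 6*t + 4*tot ≥ 3; else branch requires 6*t + 4*tot ≥ 3.
Before the if: ((tot < val - 6 → lim + tot < -3) → 6*t + 4*tot ≥ 3) ∧ ((¬(tot < val - 6 → lim + tot < -3)) → 6*t + 4*tot ≥ 3)
Before lim := 3*b - 2: ((tot < val - 6 → 3*b + tot < -1) → 6*t + 4*tot ≥ 3) ∧ ((¬(tot < val - 6 → 3*b + tot < -1)) → 6*t + 4*tot ≥ 3)
Answer: WP = ((tot < val - 6 → 3*b + tot < -1) → 6*t + 4*tot ≥ 3) ∧ ((¬(tot < val - 6 → 3*b + tot < -1)) → 6*t + 4*tot ≥ 3)


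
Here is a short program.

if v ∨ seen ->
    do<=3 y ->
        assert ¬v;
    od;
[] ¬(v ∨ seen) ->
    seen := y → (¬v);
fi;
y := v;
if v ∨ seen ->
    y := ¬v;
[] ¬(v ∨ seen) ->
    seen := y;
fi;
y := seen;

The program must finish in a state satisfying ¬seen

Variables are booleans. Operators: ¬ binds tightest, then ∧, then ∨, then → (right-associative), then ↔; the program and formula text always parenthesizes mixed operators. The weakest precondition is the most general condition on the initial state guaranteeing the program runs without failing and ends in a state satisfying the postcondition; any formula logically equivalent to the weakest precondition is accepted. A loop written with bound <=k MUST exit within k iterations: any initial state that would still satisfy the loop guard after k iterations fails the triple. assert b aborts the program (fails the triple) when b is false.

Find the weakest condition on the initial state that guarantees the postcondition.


Working backward. After the program, ¬seen must hold.
Before y := seen: ¬seen
Then branch requires ¬seen; else branch requires ¬y.
Before the if: ((v ∨ seen) → (¬seen)) ∧ ((¬(v ∨ seen)) → (¬y))
Before y := v: ((v ∨ seen) → (¬seen)) ∧ ((¬(v ∨ seen)) → (¬v))
Then branch requires (y → ((¬v) ∧ (y → ((¬v) ∧ (y → ((¬v) ∧ (¬y) ∧ ((v ∨ seen) → (¬seen)) ∧ ((¬(v ∨ seen)) → (¬v)))) ∧ ((¬y) → (((v ∨ seen) → (¬seen)) ∧ ((¬(v ∨ seen)) → (¬v)))))) ∧ ((¬y) → (((v ∨ seen) → (¬seen)) ∧ ((¬(v ∨ seen)) → (¬v)))))) ∧ ((¬y) → (((v ∨ seen) → (¬seen)) ∧ ((¬(v ∨ seen)) → (¬v)))); else branch requires ((v ∨ (y → (¬v))) → (¬(y → (¬v)))) ∧ ((¬(v ∨ (y → (¬v)))) → (¬v)).
Before the if: ((v ∨ seen) → ((y → ((¬v) ∧ (y → ((¬v) ∧ (y → ((¬v) ∧ (¬y) ∧ ((v ∨ seen) → (¬seen)) ∧ ((¬(v ∨ seen)) → (¬v)))) ∧ ((¬y) → (((v ∨ seen) → (¬seen)) ∧ ((¬(v ∨ seen)) → (¬v)))))) ∧ ((¬y) → (((v ∨ seen) → (¬seen)) ∧ ((¬(v ∨ seen)) → (¬v)))))) ∧ ((¬y) → (((v ∨ seen) → (¬seen)) ∧ ((¬(v ∨ seen)) → (¬v)))))) ∧ ((¬(v ∨ seen)) → (((v ∨ (y → (¬v))) → (¬(y → (¬v)))) ∧ ((¬(v ∨ (y → (¬v)))) → (¬v))))
Answer: WP = ((v ∨ seen) → ((y → ((¬v) ∧ (y → ((¬v) ∧ (y → ((¬v) ∧ (¬y) ∧ ((v ∨ seen) → (¬seen)) ∧ ((¬(v ∨ seen)) → (¬v)))) ∧ ((¬y) → (((v ∨ seen) → (¬seen)) ∧ ((¬(v ∨ seen)) → (¬v)))))) ∧ ((¬y) → (((v ∨ seen) → (¬seen)) ∧ ((¬(v ∨ seen)) → (¬v)))))) ∧ ((¬y) → (((v ∨ seen) → (¬seen)) ∧ ((¬(v ∨ seen)) → (¬v)))))) ∧ ((¬(v ∨ seen)) → (((v ∨ (y → (¬v))) → (¬(y → (¬v)))) ∧ ((¬(v ∨ (y → (¬v)))) → (¬v))))


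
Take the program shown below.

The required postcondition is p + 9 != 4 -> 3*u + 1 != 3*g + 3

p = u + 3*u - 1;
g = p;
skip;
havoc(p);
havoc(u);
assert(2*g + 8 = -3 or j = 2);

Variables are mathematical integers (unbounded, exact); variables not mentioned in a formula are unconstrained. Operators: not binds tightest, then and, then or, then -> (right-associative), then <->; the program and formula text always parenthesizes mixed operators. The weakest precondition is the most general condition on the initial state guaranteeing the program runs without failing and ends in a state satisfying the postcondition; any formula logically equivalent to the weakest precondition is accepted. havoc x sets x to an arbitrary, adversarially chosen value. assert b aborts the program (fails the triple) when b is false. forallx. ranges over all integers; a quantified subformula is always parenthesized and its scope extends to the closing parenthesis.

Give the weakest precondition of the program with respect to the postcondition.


Working backward. After the program, the postcondition p + 9 != 4 -> 3*u + 1 != 3*g + 3 must hold; in canonical form it is p != -5 -> 3*u != 3*g + 2.
Before assert 2*g + 8 = -3 or j = 2: (2*g = -11 or j = 2) and (p != -5 -> 3*u != 3*g + 2)
Before havoc u: forall u_1. ((2*g = -11 or j = 2) and (p != -5 -> 3*u_1 != 3*g + 2))
Before havoc p: forall p_1. (forall u_1. ((2*g = -11 or j = 2) and (p_1 != -5 -> 3*u_1 != 3*g + 2)))
Before skip: forall p_1. (forall u_1. ((2*g = -11 or j = 2) and (p_1 != -5 -> 3*u_1 != 3*g + 2)))
Before g := p: forall p_1. (forall u_1. ((2*p = -11 or j = 2) and (p_1 != -5 -> 3*u_1 != 3*p + 2)))
Before p := u + 3*u - 1: forall p_1. (forall u_1. ((8*u = -9 or j = 2) and (p_1 != -5 -> 3*u_1 != 12*u - 1)))
Answer: WP = forall p_1. (forall u_1. ((8*u = -9 or j = 2) and (p_1 != -5 -> 3*u_1 != 12*u - 1)))


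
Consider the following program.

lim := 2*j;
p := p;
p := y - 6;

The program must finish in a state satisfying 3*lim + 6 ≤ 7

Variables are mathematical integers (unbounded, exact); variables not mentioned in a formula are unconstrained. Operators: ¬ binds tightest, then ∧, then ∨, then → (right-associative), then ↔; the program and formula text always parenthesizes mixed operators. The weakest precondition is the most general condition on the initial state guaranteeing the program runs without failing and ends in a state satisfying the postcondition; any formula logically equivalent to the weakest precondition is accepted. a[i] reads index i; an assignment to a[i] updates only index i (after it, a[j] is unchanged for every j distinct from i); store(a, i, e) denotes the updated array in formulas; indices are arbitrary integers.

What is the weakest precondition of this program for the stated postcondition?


Working backward. After the program, the postcondition 3*lim + 6 ≤ 7 must hold; in canonical form it is 3*lim ≤ 1.
Before p := y - 6: 3*lim ≤ 1
Before p := p: 3*lim ≤ 1
Before lim := 2*j: 6*j ≤ 1
Answer: WP = 6*j ≤ 1


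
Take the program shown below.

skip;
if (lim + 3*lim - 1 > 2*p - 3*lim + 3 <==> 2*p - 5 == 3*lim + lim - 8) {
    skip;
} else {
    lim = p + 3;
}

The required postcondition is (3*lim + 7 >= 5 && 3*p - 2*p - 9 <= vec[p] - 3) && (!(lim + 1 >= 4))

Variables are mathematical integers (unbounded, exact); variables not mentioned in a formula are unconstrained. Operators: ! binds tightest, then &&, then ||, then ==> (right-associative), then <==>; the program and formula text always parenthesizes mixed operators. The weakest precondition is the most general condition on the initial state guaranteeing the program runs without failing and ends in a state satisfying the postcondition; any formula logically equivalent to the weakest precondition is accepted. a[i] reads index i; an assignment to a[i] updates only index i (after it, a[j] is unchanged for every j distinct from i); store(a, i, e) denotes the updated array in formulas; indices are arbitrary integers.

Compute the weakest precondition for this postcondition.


Working backward. After the program, the postcondition (3*lim + 7 >= 5 && 3*p - 2*p - 9 <= vec[p] - 3) && (!(lim + 1 >= 4)) must hold; in canonical form it is 3*lim >= -2 && p <= vec[p] + 6 && (!(lim >= 3)).
Then branch requires 3*lim >= -2 && p <= vec[p] + 6 && (!(lim >= 3)); else branch requires 3*p >= -11 && p <= vec[p] + 6 && (!(p >= 0)).
Before the if: ((7*lim > 2*p + 4 <==> 2*p == 4*lim - 3) ==> (3*lim >= -2 && p <= vec[p] + 6 && (!(lim >= 3)))) && ((!(7*lim > 2*p + 4 <==> 2*p == 4*lim - 3)) ==> (3*p >= -11 && p <= vec[p] + 6 && (!(p >= 0))))
Before skip: ((7*lim > 2*p + 4 <==> 2*p == 4*lim - 3) ==> (3*lim >= -2 && p <= vec[p] + 6 && (!(lim >= 3)))) && ((!(7*lim > 2*p + 4 <==> 2*p == 4*lim - 3)) ==> (3*p >= -11 && p <= vec[p] + 6 && (!(p >= 0))))
Answer: WP = ((7*lim > 2*p + 4 <==> 2*p == 4*lim - 3) ==> (3*lim >= -2 && p <= vec[p] + 6 && (!(lim >= 3)))) && ((!(7*lim > 2*p + 4 <==> 2*p == 4*lim - 3)) ==> (3*p >= -11 && p <= vec[p] + 6 && (!(p >= 0))))


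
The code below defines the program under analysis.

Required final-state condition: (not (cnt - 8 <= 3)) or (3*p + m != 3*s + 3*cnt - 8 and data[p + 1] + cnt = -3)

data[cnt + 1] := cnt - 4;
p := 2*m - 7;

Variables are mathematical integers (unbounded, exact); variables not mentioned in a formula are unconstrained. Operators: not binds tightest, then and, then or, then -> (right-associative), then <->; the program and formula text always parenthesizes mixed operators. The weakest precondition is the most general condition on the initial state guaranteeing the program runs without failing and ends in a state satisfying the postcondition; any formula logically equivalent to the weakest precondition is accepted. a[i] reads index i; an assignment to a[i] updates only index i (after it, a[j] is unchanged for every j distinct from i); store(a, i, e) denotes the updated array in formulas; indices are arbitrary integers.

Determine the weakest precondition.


Working backward. After the program, the postcondition (not (cnt - 8 <= 3)) or (3*p + m != 3*s + 3*cnt - 8 and data[p + 1] + cnt = -3) must hold; in canonical form it is (not (cnt <= 11)) or (m + 3*p != 3*cnt + 3*s - 8 and data[p + 1] + cnt = -3).
Before p := 2*m - 7: (not (cnt <= 11)) or (7*m != 3*cnt + 3*s + 13 and data[2*m - 6] + cnt = -3)
Before data[cnt + 1] := cnt - 4: (not (cnt <= 11)) or (7*m != 3*cnt + 3*s + 13 and store(data, cnt + 1, cnt - 4)[2*m - 6] + cnt = -3)
Answer: WP = (not (cnt <= 11)) or (7*m != 3*cnt + 3*s + 13 and store(data, cnt + 1, cnt - 4)[2*m - 6] + cnt = -3)


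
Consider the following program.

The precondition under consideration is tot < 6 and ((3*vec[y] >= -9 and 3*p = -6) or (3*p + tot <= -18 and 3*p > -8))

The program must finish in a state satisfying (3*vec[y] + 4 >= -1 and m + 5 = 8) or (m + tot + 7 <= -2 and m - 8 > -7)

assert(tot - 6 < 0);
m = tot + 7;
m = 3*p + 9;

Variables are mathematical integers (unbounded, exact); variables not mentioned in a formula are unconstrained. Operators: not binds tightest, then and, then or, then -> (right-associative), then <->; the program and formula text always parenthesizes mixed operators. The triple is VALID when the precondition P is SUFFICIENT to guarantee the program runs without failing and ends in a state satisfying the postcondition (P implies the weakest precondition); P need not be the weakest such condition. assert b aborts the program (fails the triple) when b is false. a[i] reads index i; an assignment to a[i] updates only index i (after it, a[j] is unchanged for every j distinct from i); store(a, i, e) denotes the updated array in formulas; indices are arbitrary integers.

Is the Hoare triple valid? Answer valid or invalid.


Working backward. After the program, the postcondition (3*vec[y] + 4 >= -1 and m + 5 = 8) or (m + tot + 7 <= -2 and m - 8 > -7) must hold; in canonical form it is (3*vec[y] >= -5 and m = 3) or (m + tot <= -9 and m > 1).
Before m := 3*p + 9: (3*vec[y] >= -5 and 3*p = -6) or (3*p + tot <= -18 and 3*p > -8)
Before m := tot + 7: (3*vec[y] >= -5 and 3*p = -6) or (3*p + tot <= -18 and 3*p > -8)
Before assert tot - 6 < 0: tot < 6 and ((3*vec[y] >= -5 and 3*p = -6) or (3*p + tot <= -18 and 3*p > -8))
The weakest precondition is tot < 6 and ((3*vec[y] >= -5 and 3*p = -6) or (3*p + tot <= -18 and 3*p > -8)).
Check whether tot < 6 and ((3*vec[y] >= -9 and 3*p = -6) or (3*p + tot <= -18 and 3*p > -8)) implies it.
Countermodel: at the initial state p = -2, tot = 0, vec = {[0] = -2, elsewhere -2}, y = 0, the precondition holds but the weakest precondition fails.
Answer: invalid


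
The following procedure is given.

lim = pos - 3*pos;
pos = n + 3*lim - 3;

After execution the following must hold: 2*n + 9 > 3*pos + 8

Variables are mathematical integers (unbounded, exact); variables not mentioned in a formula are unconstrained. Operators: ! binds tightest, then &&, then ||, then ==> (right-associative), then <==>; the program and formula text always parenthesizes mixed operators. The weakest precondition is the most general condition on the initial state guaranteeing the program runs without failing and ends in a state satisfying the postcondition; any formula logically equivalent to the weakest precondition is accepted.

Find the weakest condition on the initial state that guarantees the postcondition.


Working backward. After the program, the postcondition 2*n + 9 > 3*pos + 8 must hold; in canonical form it is 2*n > 3*pos - 1.
Before pos := n + 3*lim - 3: 9*lim + n < 10
Before lim := pos - 3*pos: n < 18*pos + 10
Answer: WP = n < 18*pos + 10


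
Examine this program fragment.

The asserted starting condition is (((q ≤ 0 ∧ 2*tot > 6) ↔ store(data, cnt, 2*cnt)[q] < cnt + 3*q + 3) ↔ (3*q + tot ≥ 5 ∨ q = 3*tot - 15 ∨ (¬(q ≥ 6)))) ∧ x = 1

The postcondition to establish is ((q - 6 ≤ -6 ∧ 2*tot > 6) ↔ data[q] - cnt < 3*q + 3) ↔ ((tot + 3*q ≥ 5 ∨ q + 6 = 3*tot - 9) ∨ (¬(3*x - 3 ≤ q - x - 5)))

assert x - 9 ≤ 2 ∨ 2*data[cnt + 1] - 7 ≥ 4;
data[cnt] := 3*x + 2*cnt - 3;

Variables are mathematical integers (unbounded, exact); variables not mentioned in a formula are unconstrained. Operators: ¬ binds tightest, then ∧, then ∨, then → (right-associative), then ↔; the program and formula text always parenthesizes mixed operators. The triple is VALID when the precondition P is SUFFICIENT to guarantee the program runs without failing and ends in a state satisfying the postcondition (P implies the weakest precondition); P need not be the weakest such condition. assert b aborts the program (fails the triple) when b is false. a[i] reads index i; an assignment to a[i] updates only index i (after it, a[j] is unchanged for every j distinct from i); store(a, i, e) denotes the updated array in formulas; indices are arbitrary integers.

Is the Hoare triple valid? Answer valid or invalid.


Working backward. After the program, the postcondition ((q - 6 ≤ -6 ∧ 2*tot > 6) ↔ data[q] - cnt < 3*q + 3) ↔ ((tot + 3*q ≥ 5 ∨ q + 6 = 3*tot - 9) ∨ (¬(3*x - 3 ≤ q - x - 5))) must hold; in canonical form it is ((q ≤ 0 ∧ 2*tot > 6) ↔ data[q] < cnt + 3*q + 3) ↔ (3*q + tot ≥ 5 ∨ q = 3*tot - 15 ∨ (¬(4*x ≤ q - 2))).
Before data[cnt] := 3*x + 2*cnt - 3: ((q ≤ 0 ∧ 2*tot > 6) ↔ store(data, cnt, 2*cnt + 3*x - 3)[q] < cnt + 3*q + 3) ↔ (3*q + tot ≥ 5 ∨ q = 3*tot - 15 ∨ (¬(4*x ≤ q - 2)))
Before assert x - 9 ≤ 2 ∨ 2*data[cnt + 1] - 7 ≥ 4: (x ≤ 11 ∨ 2*data[cnt + 1] ≥ 11) ∧ (((q ≤ 0 ∧ 2*tot > 6) ↔ store(data, cnt, 2*cnt + 3*x - 3)[q] < cnt + 3*q + 3) ↔ (3*q + tot ≥ 5 ∨ q = 3*tot - 15 ∨ (¬(4*x ≤ q - 2))))
The weakest precondition is (x ≤ 11 ∨ 2*data[cnt + 1] ≥ 11) ∧ (((q ≤ 0 ∧ 2*tot > 6) ↔ store(data, cnt, 2*cnt + 3*x - 3)[q] < cnt + 3*q + 3) ↔ (3*q + tot ≥ 5 ∨ q = 3*tot - 15 ∨ (¬(4*x ≤ q - 2)))).
Check whether (((q ≤ 0 ∧ 2*tot > 6) ↔ store(data, cnt, 2*cnt)[q] < cnt + 3*q + 3) ↔ (3*q + tot ≥ 5 ∨ q = 3*tot - 15 ∨ (¬(q ≥ 6)))) ∧ x = 1 implies it.
Every state satisfying the precondition satisfies the weakest precondition: the implication holds.
Answer: valid


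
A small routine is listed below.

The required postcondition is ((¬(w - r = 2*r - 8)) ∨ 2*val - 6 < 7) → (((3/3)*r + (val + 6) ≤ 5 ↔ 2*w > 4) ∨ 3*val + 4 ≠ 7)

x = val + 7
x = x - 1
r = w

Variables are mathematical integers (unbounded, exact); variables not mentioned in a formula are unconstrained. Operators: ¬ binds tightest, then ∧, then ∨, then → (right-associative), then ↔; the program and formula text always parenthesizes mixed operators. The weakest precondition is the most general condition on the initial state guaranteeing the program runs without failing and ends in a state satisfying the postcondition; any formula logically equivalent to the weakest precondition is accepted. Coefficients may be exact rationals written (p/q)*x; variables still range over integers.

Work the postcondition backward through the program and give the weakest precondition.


Working backward. After the program, the postcondition ((¬(w - r = 2*r - 8)) ∨ 2*val - 6 < 7) → (((3/3)*r + (val + 6) ≤ 5 ↔ 2*w > 4) ∨ 3*val + 4 ≠ 7) must hold; in canonical form it is ((¬(w = 3*r - 8)) ∨ 2*val < 13) → ((r + val ≤ -1 ↔ 2*w > 4) ∨ 3*val ≠ 3).
Before r := w: ((¬(2*w = 8)) ∨ 2*val < 13) → ((val + w ≤ -1 ↔ 2*w > 4) ∨ 3*val ≠ 3)
Before x := x - 1: ((¬(2*w = 8)) ∨ 2*val < 13) → ((val + w ≤ -1 ↔ 2*w > 4) ∨ 3*val ≠ 3)
Before x := val + 7: ((¬(2*w = 8)) ∨ 2*val < 13) → ((val + w ≤ -1 ↔ 2*w > 4) ∨ 3*val ≠ 3)
Answer: WP = ((¬(2*w = 8)) ∨ 2*val < 13) → ((val + w ≤ -1 ↔ 2*w > 4) ∨ 3*val ≠ 3)


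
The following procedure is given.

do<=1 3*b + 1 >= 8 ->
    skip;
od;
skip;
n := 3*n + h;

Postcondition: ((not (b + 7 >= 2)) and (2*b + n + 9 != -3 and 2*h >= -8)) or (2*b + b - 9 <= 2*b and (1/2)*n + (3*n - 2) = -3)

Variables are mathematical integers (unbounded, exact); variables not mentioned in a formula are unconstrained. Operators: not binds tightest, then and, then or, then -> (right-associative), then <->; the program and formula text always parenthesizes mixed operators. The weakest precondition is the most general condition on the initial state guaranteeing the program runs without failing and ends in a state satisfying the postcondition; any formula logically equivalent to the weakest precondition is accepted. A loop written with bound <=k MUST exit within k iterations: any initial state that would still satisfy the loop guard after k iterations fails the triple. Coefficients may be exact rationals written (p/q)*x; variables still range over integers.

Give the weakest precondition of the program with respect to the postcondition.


Working backward. After the program, the postcondition ((not (b + 7 >= 2)) and (2*b + n + 9 != -3 and 2*h >= -8)) or (2*b + b - 9 <= 2*b and (1/2)*n + (3*n - 2) = -3) must hold; in canonical form it is ((not (b >= -5)) and 2*b + n != -12 and 2*h >= -8) or (b <= 9 and (7/2)*n = -1).
Before n := 3*n + h: ((not (b >= -5)) and 2*b + h + 3*n != -12 and 2*h >= -8) or (b <= 9 and (7/2)*h + (21/2)*n = -1)
Before skip: ((not (b >= -5)) and 2*b + h + 3*n != -12 and 2*h >= -8) or (b <= 9 and (7/2)*h + (21/2)*n = -1)
Before the loop (bound <=1), unroll the exhaustion recursion (WP_0 = exit-now case; WP_j = one more guarded iteration, up to j = 1):
  WP_0: (not (3*b >= 7)) and (((not (b >= -5)) and 2*b + h + 3*n != -12 and 2*h >= -8) or (b <= 9 and (7/2)*h + (21/2)*n = -1))
  WP_1: (3*b >= 7 -> ((not (3*b >= 7)) and (((not (b >= -5)) and 2*b + h + 3*n != -12 and 2*h >= -8) or (b <= 9 and (7/2)*h + (21/2)*n = -1)))) and ((not (3*b >= 7)) -> (((not (b >= -5)) and 2*b + h + 3*n != -12 and 2*h >= -8) or (b <= 9 and (7/2)*h + (21/2)*n = -1)))
So before the loop: (3*b >= 7 -> ((not (3*b >= 7)) and (((not (b >= -5)) and 2*b + h + 3*n != -12 and 2*h >= -8) or (b <= 9 and (7/2)*h + (21/2)*n = -1)))) and ((not (3*b >= 7)) -> (((not (b >= -5)) and 2*b + h + 3*n != -12 and 2*h >= -8) or (b <= 9 and (7/2)*h + (21/2)*n = -1)))
Answer: WP = (3*b >= 7 -> ((not (3*b >= 7)) and (((not (b >= -5)) and 2*b + h + 3*n != -12 and 2*h >= -8) or (b <= 9 and (7/2)*h + (21/2)*n = -1)))) and ((not (3*b >= 7)) -> (((not (b >= -5)) and 2*b + h + 3*n != -12 and 2*h >= -8) or (b <= 9 and (7/2)*h + (21/2)*n = -1)))


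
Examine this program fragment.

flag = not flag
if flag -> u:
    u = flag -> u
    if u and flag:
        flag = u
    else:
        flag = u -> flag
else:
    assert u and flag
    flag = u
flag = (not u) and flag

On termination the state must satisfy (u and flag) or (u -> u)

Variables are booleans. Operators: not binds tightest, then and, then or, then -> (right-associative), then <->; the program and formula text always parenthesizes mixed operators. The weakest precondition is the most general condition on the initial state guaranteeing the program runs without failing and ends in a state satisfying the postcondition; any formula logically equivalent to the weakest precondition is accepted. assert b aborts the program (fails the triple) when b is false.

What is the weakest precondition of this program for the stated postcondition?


Working backward. After the program, the postcondition (u and flag) or (u -> u) must hold; in canonical form it is true.
Before flag := (not u) and flag: true
Then branch requires true; else branch requires u and flag.
Before the if: (not (flag -> u)) -> (u and flag)
Before flag := not flag: (not ((not flag) -> u)) -> (u and (not flag))
Answer: WP = (not ((not flag) -> u)) -> (u and (not flag))


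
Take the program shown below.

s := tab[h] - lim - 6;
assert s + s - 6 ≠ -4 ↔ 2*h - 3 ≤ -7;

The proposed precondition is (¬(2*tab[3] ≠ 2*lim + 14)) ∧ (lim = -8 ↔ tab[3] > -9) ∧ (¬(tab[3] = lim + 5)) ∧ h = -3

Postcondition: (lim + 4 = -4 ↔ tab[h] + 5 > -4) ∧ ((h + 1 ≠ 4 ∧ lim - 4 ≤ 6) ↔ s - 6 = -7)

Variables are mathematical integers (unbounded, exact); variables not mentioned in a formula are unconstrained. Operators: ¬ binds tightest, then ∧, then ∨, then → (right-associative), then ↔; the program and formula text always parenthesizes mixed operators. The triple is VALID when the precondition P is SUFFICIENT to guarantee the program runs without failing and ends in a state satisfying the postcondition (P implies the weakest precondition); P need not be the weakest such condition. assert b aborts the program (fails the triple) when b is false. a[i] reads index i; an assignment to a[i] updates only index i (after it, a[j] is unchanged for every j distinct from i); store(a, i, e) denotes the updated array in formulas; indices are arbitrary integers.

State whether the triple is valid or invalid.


Working backward. After the program, the postcondition (lim + 4 = -4 ↔ tab[h] + 5 > -4) ∧ ((h + 1 ≠ 4 ∧ lim - 4 ≤ 6) ↔ s - 6 = -7) must hold; in canonical form it is (lim = -8 ↔ tab[h] > -9) ∧ ((h ≠ 3 ∧ lim ≤ 10) ↔ s = -1).
Before assert s + s - 6 ≠ -4 ↔ 2*h - 3 ≤ -7: (2*s ≠ 2 ↔ 2*h ≤ -4) ∧ (lim = -8 ↔ tab[h] > -9) ∧ ((h ≠ 3 ∧ lim ≤ 10) ↔ s = -1)
Before s := tab[h] - lim - 6: (2*tab[h] ≠ 2*lim + 14 ↔ 2*h ≤ -4) ∧ (lim = -8 ↔ tab[h] > -9) ∧ ((h ≠ 3 ∧ lim ≤ 10) ↔ tab[h] = lim + 5)
The weakest precondition is (2*tab[h] ≠ 2*lim + 14 ↔ 2*h ≤ -4) ∧ (lim = -8 ↔ tab[h] > -9) ∧ ((h ≠ 3 ∧ lim ≤ 10) ↔ tab[h] = lim + 5).
Check whether (¬(2*tab[3] ≠ 2*lim + 14)) ∧ (lim = -8 ↔ tab[3] > -9) ∧ (¬(tab[3] = lim + 5)) ∧ h = -3 implies it.
Countermodel: at the initial state h = -3, lim = -8, tab = {[-3] = 0, [3] = -1, elsewhere -1}, the precondition holds but the weakest precondition fails.
Answer: invalid


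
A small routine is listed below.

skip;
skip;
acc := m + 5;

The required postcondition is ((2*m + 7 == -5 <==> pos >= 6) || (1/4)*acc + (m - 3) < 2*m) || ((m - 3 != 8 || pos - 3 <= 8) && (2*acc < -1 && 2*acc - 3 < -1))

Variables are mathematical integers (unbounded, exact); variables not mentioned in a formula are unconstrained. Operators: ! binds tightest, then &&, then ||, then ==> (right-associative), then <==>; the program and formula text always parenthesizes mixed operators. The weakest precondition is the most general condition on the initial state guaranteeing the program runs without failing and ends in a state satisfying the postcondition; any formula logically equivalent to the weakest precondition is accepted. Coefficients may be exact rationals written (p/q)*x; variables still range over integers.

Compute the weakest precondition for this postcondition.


Working backward. After the program, the postcondition ((2*m + 7 == -5 <==> pos >= 6) || (1/4)*acc + (m - 3) < 2*m) || ((m - 3 != 8 || pos - 3 <= 8) && (2*acc < -1 && 2*acc - 3 < -1)) must hold; in canonical form it is (2*m == -12 <==> pos >= 6) || (1/4)*acc < m + 3 || ((m != 11 || pos <= 11) && 2*acc < -1 && 2*acc < 2).
Before acc := m + 5: (2*m == -12 <==> pos >= 6) || (3/4)*m > -7/4 || ((m != 11 || pos <= 11) && 2*m < -11 && 2*m < -8)
Before skip: (2*m == -12 <==> pos >= 6) || (3/4)*m > -7/4 || ((m != 11 || pos <= 11) && 2*m < -11 && 2*m < -8)
Before skip: (2*m == -12 <==> pos >= 6) || (3/4)*m > -7/4 || ((m != 11 || pos <= 11) && 2*m < -11 && 2*m < -8)
Answer: WP = (2*m == -12 <==> pos >= 6) || (3/4)*m > -7/4 || ((m != 11 || pos <= 11) && 2*m < -11 && 2*m < -8)
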